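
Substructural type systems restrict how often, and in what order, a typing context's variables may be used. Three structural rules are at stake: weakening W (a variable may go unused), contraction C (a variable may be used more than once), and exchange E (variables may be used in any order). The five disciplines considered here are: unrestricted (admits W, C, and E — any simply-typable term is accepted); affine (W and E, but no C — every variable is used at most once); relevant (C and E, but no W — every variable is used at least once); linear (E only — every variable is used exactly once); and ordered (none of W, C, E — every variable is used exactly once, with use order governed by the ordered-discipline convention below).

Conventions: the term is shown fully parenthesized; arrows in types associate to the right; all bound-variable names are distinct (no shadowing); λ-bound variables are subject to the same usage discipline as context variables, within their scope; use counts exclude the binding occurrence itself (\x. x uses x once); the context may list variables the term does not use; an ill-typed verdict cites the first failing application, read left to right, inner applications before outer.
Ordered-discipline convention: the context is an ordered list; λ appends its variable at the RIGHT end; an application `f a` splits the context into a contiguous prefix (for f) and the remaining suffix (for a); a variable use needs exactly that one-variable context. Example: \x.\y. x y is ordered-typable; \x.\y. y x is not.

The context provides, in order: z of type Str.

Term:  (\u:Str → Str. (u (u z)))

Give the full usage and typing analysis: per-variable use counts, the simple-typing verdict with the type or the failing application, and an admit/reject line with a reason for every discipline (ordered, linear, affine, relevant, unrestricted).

variable uses: z: 1; u (bound): 2
use order (left to right): u, u, z
typing: ✓ — (Str → Str) → Str
ordered ✗ (uses contraction: u ×2)
linear ✗ (uses contraction: u ×2)
affine ✗ (uses contraction: u ×2)
relevant ✓ (none of z, u goes unused)
unrestricted ✓ (type-checks ((Str → Str) → Str) and nothing is barred)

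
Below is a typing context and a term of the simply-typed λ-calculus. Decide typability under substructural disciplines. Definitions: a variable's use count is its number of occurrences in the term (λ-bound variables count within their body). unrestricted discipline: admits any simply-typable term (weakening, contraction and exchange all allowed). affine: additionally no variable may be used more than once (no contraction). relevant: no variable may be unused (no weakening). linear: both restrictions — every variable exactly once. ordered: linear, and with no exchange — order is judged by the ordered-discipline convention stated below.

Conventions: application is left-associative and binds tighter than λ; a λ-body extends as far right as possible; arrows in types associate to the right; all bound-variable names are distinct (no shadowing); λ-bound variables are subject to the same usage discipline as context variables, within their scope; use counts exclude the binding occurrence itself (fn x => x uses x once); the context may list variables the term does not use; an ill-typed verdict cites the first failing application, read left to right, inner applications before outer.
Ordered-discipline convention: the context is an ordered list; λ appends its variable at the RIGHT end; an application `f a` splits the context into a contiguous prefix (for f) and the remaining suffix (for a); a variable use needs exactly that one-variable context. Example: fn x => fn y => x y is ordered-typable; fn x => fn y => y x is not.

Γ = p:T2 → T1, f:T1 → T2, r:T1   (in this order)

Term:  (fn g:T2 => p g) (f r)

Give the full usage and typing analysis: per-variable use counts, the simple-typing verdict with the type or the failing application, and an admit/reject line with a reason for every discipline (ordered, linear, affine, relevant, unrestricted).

use counts: p ×1; f ×1; r ×1; g (λ-bound) ×1
use order (left to right): p, g, f, r
typing: the term checks, with type T1
ordered ✓ (p, f, r, g: once each, no exchange needed)
linear ✓ (p, f, r, g: one use apiece)
affine ✓ (none of p, f, r, g used more than once)
relevant ✓ (at least one use each (p, f, r, g))
unrestricted ✓ (typability at T1 is all that's needed)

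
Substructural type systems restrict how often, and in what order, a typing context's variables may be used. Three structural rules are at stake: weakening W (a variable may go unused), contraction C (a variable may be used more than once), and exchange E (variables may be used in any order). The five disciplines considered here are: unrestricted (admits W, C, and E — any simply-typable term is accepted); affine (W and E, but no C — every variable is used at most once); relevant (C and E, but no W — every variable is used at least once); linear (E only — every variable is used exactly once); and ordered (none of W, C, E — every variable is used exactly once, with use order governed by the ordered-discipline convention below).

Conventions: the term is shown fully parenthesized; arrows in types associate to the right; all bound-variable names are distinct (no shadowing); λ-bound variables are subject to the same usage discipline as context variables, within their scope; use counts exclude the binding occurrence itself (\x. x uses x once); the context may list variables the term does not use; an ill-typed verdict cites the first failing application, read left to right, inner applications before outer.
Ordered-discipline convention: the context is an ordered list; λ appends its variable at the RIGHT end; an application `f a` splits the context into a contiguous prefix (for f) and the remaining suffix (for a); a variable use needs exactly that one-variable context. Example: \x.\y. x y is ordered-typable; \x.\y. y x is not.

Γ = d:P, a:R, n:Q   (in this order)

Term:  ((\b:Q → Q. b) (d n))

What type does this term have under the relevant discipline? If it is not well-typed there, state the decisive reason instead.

not well-typed under relevant — fails simple typing
counts: d: 1; a: 0; n: 1; b (λ-bound): 1
left-to-right use order: b, d, n
typing: ill-typed: applying a non-function (P)
per-discipline verdicts: ordered ✗ | linear ✗ | affine ✗ | relevant ✗ | unrestricted ✗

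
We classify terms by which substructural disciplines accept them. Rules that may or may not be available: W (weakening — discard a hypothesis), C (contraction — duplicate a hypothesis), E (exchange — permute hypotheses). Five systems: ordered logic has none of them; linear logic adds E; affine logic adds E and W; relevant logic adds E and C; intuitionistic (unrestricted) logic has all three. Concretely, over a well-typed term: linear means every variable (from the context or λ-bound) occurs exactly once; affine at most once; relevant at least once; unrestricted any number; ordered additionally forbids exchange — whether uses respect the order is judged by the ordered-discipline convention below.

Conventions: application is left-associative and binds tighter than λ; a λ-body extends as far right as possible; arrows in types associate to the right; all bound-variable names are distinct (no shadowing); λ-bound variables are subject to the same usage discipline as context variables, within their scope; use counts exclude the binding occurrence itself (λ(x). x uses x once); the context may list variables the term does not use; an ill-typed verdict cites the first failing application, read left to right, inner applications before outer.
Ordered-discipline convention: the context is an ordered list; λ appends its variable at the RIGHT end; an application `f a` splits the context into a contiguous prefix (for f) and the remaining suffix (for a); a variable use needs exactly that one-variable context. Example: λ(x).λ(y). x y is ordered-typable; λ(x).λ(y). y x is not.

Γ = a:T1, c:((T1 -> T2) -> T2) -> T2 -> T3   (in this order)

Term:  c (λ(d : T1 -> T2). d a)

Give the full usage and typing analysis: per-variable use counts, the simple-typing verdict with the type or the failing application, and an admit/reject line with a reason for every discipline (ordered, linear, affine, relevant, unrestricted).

usage: a: 1; c: 1; d (λ-bound): 1
uses in reading order: c, d, a
typing: ✓ — T2 -> T3
ordered ✗ (use order c, d, a needs exchange)
linear ✓ (exactly-once usage across a, c, d)
affine ✓ (no duplicate uses among a, c, d)
relevant ✓ (every one of a, c, d appears)
unrestricted ✓ (well-typed at T2 -> T3; no restrictions here)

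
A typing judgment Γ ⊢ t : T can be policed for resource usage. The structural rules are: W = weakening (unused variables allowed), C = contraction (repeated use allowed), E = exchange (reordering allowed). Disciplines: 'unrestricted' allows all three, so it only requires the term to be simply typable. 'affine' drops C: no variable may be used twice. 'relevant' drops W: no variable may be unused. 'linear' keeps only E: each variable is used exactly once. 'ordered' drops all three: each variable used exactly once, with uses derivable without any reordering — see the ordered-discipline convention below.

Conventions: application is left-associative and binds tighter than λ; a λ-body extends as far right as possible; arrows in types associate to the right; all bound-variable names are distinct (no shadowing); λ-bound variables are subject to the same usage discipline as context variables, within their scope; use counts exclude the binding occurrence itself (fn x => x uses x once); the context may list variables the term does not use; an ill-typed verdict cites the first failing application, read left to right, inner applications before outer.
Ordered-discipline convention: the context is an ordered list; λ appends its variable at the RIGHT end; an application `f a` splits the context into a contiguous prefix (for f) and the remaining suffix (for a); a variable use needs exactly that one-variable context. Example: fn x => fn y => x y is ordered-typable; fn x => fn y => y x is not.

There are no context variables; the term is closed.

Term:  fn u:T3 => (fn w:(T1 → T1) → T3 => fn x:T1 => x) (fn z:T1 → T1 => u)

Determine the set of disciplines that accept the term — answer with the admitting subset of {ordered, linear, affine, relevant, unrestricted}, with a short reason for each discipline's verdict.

admitted in: affine, unrestricted
counts: u [bound]: 1; w [bound]: 0; x [bound]: 1; z [bound]: 0
order of uses: x, u
typing: well-typed at T3 → T1 → T1
ordered ✗ (unused: w, z — weakening required)
linear ✗ (unused: w, z — weakening required)
affine ✓ (none of u, w, x, z used more than once)
relevant ✗ (unused: w, z — weakening required)
unrestricted ✓ (simply typable at T3 → T1 → T1; W, C, E all held)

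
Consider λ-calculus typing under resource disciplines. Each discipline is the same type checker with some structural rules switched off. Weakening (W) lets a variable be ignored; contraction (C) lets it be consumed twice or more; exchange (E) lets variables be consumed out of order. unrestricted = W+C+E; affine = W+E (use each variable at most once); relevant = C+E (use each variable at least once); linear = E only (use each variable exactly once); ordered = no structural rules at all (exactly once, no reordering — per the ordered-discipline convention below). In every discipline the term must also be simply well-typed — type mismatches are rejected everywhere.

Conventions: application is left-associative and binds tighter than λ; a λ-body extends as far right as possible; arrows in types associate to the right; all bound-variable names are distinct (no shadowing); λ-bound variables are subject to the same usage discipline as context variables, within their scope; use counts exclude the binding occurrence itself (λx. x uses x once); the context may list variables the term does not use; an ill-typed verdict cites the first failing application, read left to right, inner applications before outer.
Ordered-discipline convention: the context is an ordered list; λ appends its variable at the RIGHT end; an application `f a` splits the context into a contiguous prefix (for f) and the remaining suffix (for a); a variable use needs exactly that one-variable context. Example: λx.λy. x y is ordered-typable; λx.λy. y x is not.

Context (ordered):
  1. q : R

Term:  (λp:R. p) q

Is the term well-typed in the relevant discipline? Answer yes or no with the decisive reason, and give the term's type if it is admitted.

yes — at least one use each (q, p); term : R
usage: q: 1×, p (bound): 1×
order of uses: p, q
typing: well-typed — term : R
across the five disciplines: ordered ✓; linear ✓; affine ✓; relevant ✓; unrestricted ✓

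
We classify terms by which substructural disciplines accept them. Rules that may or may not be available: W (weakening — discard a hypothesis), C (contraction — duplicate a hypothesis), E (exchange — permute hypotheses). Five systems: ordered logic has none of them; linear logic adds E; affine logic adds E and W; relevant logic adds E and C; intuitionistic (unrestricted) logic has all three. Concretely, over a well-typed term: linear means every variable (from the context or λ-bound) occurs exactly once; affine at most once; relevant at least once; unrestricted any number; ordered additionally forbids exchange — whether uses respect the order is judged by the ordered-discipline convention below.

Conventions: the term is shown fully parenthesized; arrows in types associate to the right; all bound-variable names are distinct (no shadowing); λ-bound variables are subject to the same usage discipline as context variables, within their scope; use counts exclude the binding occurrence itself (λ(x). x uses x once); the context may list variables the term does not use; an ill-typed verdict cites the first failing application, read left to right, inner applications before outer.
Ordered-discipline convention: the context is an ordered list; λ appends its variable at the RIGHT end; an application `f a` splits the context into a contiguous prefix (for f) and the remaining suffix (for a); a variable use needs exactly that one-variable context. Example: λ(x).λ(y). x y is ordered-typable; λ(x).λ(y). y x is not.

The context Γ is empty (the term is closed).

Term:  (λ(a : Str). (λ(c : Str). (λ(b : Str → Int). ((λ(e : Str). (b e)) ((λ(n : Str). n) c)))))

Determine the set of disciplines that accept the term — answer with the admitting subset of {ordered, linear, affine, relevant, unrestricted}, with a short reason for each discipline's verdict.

admitting disciplines: affine, unrestricted
variable uses: a (λ-bound) ×0; c (λ-bound) ×1; b (λ-bound) ×1; e (λ-bound) ×1; n (λ-bound) ×1
order of uses: b, e, n, c
typing: ✓ — Str → Str → (Str → Int) → Int
ordered ✗ (needs weakening: a unused)
linear ✗ (needs weakening: a unused)
affine ✓ (at most one use each (a, c, b, e, n))
relevant ✗ (needs weakening: a unused)
unrestricted ✓ (typability at Str → Str → (Str → Int) → Int is all that's needed)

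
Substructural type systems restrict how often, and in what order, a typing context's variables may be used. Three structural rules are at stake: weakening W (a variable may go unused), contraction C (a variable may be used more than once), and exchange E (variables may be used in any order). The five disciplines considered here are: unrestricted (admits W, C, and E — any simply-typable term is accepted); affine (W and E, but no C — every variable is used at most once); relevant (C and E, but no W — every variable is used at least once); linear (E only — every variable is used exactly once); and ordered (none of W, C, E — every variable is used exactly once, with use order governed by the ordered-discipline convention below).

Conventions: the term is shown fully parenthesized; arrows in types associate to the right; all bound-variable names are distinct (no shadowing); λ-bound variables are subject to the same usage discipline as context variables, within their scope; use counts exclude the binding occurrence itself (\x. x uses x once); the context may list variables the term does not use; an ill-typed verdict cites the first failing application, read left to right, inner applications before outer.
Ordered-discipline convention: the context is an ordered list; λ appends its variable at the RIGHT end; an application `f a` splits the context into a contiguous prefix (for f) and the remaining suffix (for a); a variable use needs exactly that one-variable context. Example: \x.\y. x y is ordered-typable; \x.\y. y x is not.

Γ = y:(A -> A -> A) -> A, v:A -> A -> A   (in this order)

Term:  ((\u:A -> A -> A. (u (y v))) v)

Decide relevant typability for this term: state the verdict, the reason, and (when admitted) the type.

yes — y, v, u: all used, weakening unneeded; term : A -> A
counts: y=1; v=2; u (bound)=1
order of uses: u, y, v, v
typing: well-typed — term : A -> A
per-discipline verdicts: ordered ✗, linear ✗, affine ✗, relevant ✓, unrestricted ✓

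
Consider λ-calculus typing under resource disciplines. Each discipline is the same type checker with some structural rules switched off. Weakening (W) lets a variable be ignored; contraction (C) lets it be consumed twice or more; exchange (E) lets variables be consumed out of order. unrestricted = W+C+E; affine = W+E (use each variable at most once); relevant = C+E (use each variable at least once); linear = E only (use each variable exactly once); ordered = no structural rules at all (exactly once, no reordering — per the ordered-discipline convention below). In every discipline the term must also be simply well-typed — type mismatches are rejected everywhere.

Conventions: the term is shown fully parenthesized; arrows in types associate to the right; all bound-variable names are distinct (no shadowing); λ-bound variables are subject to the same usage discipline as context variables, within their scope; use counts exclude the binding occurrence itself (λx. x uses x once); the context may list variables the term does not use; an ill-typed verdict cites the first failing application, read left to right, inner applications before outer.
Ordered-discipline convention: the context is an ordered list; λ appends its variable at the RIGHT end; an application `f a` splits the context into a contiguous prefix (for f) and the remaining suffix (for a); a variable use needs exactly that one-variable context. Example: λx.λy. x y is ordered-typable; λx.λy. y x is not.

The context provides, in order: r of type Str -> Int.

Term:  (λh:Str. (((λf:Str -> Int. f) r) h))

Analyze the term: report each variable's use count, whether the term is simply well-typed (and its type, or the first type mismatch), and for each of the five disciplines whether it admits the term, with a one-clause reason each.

variable uses: r=1; h (λ-bound)=1; f (λ-bound)=1
order of uses: f, r, h
typing: the term checks, with type Str -> Int
ordered ✓ (r, h, f: once each, no exchange needed)
linear ✓ (single use per variable (r, h, f))
affine ✓ (at most one use each (r, h, f))
relevant ✓ (every one of r, h, f appears)
unrestricted ✓ (simply typable at Str -> Int; W, C, E all held)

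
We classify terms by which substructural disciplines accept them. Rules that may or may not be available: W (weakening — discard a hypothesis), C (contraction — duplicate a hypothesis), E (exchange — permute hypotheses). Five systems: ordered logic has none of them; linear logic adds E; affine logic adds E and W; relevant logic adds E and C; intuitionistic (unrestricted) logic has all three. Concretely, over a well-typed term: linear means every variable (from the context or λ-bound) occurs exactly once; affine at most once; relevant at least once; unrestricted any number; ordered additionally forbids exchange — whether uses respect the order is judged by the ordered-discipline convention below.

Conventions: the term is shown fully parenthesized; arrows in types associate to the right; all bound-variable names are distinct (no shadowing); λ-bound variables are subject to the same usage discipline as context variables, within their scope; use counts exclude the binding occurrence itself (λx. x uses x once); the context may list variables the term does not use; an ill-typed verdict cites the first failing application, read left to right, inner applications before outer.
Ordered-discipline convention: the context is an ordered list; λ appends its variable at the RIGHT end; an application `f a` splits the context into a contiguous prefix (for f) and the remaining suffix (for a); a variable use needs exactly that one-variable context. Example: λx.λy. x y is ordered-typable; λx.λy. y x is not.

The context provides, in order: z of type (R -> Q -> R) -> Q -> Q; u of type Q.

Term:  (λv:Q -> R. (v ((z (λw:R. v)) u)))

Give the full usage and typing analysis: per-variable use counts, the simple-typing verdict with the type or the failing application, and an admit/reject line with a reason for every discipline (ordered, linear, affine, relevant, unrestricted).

counts: z: 1×; u: 1×; v (λ-bound): 2×; w (λ-bound): 0×
uses in reading order: v, z, v, u
typing: the term checks, with type (Q -> R) -> R
ordered: ✗ — v ×2 used more than once (contraction); w left unused
linear: ✗ — v ×2 used more than once (contraction); w left unused
affine: ✗ — v ×2 used more than once (contraction)
relevant: ✗ — w left unused
unrestricted: ✓ — well-typed at (Q -> R) -> R; no restrictions here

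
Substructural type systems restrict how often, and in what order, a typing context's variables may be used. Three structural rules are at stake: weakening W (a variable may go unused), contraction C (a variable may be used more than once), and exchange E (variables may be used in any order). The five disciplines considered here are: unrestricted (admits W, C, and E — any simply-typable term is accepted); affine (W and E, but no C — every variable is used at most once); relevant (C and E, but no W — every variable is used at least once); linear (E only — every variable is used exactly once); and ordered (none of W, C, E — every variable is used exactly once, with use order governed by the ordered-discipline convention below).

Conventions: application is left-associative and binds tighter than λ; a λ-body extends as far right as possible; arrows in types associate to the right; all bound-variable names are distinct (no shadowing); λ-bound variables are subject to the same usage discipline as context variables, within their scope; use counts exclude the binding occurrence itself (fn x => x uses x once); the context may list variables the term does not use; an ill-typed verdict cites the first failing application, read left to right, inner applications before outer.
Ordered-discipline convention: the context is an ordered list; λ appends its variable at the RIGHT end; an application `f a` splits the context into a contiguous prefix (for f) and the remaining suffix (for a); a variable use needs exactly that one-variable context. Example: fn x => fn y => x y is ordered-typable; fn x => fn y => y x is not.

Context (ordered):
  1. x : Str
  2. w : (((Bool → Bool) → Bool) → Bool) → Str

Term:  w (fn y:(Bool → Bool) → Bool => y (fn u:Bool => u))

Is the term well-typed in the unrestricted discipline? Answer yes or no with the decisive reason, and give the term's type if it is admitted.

yes — typability at Str is all that's needed; term : Str
usage: x=0, w=1, y (λ-bound)=1, u (λ-bound)=1
uses in reading order: w, y, u
typing: well-typed at Str
summary: ordered ✗ | linear ✗ | affine ✓ | relevant ✗ | unrestricted ✓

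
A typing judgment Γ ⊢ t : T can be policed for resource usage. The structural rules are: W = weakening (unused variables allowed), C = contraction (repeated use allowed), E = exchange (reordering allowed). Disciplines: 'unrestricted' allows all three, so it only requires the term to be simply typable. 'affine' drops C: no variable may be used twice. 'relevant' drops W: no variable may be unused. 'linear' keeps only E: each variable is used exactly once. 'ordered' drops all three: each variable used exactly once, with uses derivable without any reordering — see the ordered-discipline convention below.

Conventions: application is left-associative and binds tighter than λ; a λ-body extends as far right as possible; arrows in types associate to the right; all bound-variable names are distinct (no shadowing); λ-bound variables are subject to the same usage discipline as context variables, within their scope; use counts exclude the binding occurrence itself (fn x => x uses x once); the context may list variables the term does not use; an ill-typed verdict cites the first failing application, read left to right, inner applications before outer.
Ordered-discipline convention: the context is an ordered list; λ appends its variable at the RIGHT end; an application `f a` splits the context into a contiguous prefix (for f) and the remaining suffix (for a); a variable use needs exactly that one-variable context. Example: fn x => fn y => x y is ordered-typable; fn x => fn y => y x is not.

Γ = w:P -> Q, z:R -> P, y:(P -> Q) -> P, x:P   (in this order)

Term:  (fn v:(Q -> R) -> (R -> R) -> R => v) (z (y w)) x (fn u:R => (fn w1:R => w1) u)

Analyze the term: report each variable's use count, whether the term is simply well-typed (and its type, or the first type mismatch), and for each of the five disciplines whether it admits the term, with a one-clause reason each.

usage: w: 1, z: 1, y: 1, x: 1, v (bound): 1, u (bound): 1, w1 (bound): 1
left-to-right use order: v, z, y, w, x, w1, u
typing: ill-typed: an application expects R but receives P
ordered: ✗, fails simple typing
linear: ✗, a type mismatch blocks all five
affine: ✗, the type mismatch rejects it
relevant: ✗, not simply typable
unrestricted: ✗, fails simple typing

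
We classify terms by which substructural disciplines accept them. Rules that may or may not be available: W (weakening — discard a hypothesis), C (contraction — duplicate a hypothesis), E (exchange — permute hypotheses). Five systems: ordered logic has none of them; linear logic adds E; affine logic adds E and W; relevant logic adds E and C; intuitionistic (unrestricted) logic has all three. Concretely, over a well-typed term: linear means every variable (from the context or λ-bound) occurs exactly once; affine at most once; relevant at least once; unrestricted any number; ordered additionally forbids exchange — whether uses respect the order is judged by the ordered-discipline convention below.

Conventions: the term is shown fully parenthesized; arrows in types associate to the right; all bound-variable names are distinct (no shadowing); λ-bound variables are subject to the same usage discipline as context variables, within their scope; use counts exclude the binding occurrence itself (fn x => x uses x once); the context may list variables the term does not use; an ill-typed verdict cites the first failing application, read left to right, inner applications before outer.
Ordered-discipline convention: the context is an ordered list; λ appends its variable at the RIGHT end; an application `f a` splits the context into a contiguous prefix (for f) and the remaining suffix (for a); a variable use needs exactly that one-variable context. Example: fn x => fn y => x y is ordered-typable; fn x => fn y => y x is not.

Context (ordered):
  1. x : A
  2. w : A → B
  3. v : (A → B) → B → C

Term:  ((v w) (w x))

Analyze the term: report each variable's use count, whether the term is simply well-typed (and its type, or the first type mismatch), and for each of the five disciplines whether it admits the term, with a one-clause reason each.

variable uses: x: 1; w: 2; v: 1
left-to-right use order: v, w, w, x
typing: well-typed — term : C
ordered: ✗, w ×2 used more than once (contraction)
linear: ✗, w ×2 used more than once (contraction)
affine: ✗, w ×2 used more than once (contraction)
relevant: ✓, none of x, w, v goes unused
unrestricted: ✓, type-checks (C) and nothing is barred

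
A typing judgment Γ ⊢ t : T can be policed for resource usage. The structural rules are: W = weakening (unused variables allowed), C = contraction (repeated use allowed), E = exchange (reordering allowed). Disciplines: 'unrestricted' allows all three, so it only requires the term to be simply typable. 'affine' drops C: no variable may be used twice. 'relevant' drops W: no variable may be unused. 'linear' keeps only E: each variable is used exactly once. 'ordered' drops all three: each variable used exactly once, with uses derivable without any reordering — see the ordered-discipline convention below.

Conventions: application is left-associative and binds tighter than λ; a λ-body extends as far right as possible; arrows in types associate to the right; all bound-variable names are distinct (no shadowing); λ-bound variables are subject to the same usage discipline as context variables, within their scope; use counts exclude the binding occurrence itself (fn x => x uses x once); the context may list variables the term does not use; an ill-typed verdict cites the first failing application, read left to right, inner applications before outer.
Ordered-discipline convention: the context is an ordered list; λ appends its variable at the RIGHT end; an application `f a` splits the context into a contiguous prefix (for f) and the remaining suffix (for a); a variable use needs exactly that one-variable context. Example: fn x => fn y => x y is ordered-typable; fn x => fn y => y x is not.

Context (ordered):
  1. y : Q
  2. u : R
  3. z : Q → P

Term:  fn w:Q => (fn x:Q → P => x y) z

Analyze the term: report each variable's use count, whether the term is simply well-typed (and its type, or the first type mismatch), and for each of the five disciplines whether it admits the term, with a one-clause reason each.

counts: y: 1, u: 0, z: 1, w (λ-bound): 0, x (λ-bound): 1
uses in reading order: x, y, z
typing: well-typed at Q → P
ordered: ✗, u, w never used (weakening)
linear: ✗, u, w never used (weakening)
affine: ✓, no duplicate uses among y, u, z, w, x
relevant: ✗, u, w never used (weakening)
unrestricted: ✓, typability at Q → P is all that's needed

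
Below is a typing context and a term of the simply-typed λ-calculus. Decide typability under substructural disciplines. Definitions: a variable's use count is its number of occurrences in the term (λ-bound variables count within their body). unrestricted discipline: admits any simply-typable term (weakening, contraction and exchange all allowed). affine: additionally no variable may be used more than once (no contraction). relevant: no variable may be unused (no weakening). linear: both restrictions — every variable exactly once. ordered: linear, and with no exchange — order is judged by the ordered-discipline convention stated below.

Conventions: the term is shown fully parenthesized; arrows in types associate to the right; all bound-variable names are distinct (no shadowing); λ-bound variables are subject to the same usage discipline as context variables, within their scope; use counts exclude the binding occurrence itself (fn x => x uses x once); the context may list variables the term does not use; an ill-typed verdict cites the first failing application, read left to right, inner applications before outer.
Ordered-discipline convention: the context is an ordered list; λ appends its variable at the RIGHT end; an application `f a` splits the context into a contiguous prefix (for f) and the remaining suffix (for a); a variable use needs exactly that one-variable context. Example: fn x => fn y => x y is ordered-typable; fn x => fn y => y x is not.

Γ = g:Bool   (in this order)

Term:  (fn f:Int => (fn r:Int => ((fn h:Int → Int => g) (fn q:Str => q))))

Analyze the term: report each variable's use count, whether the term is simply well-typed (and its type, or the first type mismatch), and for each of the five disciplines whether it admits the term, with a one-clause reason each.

use counts: g: 1, f (bound): 0, r (bound): 0, h (bound): 0, q (bound): 1
uses in reading order: g, q
typing: ill-typed: argument of type Str → Str where Int → Int is required
ordered: ✗, a type mismatch blocks all five
linear: ✗, the type mismatch rejects it
affine: ✗, not simply typable
relevant: ✗, fails simple typing
unrestricted: ✗, a type mismatch blocks all five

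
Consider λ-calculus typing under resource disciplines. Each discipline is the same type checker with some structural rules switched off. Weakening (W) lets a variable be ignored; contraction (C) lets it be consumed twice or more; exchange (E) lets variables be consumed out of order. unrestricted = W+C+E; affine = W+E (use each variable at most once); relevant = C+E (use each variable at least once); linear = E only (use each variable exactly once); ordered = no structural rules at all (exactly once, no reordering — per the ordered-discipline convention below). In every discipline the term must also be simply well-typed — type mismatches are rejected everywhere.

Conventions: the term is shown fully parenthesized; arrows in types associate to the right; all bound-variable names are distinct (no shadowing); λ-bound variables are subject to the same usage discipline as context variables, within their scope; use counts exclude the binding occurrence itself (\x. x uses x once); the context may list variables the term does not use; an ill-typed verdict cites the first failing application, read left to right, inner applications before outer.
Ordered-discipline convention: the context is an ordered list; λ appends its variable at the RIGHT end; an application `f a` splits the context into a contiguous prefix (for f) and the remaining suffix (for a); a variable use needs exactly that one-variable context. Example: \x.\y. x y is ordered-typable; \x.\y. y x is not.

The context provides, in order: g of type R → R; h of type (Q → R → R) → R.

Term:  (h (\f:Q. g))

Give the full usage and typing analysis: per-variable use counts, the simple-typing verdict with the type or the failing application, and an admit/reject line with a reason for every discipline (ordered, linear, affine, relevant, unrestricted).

use counts: g: 1×; h: 1×; f (bound): 0×
left-to-right use order: h, g
typing: well-typed — term : R
ordered: ✗ — unused: f — weakening required
linear: ✗ — unused: f — weakening required
affine: ✓ — at most one use each (g, h, f)
relevant: ✗ — unused: f — weakening required
unrestricted: ✓ — simply typable at R; W, C, E all held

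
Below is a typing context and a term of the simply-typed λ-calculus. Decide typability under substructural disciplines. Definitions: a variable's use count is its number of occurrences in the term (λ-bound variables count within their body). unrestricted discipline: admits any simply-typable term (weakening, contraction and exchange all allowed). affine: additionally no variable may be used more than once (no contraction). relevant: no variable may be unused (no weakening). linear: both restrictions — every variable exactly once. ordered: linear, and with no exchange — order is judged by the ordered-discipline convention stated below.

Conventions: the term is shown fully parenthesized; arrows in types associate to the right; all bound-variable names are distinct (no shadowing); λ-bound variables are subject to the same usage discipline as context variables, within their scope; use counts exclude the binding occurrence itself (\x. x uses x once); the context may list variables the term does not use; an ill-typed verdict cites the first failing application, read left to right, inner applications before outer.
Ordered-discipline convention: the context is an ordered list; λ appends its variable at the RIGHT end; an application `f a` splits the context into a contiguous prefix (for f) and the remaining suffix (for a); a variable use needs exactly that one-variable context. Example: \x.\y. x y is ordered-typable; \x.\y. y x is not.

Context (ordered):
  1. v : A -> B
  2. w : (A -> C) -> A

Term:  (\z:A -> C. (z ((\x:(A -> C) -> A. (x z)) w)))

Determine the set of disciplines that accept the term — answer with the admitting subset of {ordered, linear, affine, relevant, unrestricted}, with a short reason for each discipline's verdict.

accepted by: unrestricted
counts: v: 0, w: 1, z [bound]: 2, x [bound]: 1
uses in reading order: z, x, z, w
typing: ✓ — (A -> C) -> C
ordered: ✗ — needs contraction — z ×2; unused: v — weakening required
linear: ✗ — needs contraction — z ×2; unused: v — weakening required
affine: ✗ — needs contraction — z ×2
relevant: ✗ — unused: v — weakening required
unrestricted: ✓ — well-typed at (A -> C) -> C; no restrictions here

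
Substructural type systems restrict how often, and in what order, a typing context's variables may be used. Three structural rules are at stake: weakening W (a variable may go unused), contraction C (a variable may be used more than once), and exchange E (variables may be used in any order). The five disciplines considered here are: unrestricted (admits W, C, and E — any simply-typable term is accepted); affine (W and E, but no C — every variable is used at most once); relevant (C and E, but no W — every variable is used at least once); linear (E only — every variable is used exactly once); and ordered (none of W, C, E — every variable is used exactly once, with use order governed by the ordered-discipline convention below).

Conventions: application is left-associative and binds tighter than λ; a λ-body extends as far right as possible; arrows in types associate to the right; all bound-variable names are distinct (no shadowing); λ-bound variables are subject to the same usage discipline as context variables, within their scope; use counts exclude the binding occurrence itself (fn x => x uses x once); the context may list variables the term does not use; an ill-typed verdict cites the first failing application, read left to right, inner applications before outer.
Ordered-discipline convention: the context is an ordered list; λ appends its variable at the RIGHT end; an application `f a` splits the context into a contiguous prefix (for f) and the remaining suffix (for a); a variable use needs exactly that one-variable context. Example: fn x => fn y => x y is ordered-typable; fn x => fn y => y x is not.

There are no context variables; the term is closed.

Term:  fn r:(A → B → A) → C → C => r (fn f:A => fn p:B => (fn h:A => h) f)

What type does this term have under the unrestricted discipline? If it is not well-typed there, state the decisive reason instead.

term : ((A → B → A) → C → C) → C → C
use counts: r [bound]: 1×; f [bound]: 1×; p [bound]: 0×; h [bound]: 1×
uses in reading order: r, h, f
typing: the term checks, with type ((A → B → A) → C → C) → C → C
across the five disciplines: ordered ✗, linear ✗, affine ✓, relevant ✗, unrestricted ✓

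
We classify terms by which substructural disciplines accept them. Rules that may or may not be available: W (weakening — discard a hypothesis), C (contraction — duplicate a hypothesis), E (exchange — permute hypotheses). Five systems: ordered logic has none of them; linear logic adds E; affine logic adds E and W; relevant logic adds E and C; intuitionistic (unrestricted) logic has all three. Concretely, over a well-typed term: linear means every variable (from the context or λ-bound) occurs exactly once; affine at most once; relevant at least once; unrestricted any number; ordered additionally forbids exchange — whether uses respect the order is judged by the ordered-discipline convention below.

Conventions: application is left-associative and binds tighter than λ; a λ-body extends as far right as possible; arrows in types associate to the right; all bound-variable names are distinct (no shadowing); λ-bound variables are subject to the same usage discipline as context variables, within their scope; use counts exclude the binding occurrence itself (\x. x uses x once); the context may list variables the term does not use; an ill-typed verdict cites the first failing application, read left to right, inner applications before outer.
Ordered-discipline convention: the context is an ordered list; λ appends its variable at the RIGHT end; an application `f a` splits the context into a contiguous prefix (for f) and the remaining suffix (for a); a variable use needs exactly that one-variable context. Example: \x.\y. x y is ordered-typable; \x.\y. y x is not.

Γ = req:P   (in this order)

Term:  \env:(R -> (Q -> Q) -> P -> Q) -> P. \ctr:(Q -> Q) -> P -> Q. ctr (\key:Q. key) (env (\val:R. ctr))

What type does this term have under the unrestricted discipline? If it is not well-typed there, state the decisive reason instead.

term : ((R -> (Q -> Q) -> P -> Q) -> P) -> ((Q -> Q) -> P -> Q) -> Q
variable uses: req: 0, env (bound): 1, ctr (bound): 2, key (bound): 1, val (bound): 0
order of uses: ctr, key, env, ctr
typing: the term checks, with type ((R -> (Q -> Q) -> P -> Q) -> P) -> ((Q -> Q) -> P -> Q) -> Q
all disciplines: ordered ✗, linear ✗, affine ✗, relevant ✗, unrestricted ✓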